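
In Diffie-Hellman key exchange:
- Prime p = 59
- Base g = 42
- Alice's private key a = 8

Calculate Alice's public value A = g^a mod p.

Step 1: A = g^a mod p = 42^8 mod 59.
  42^1 mod 59 = 42
  42^2 mod 59 = (42 * 42) mod 59 = 53
  42^3 mod 59 = (53 * 42) mod 59 = 43
  42^4 mod 59 = (43 * 42) mod 59 = 36
  42^5 mod 59 = (36 * 42) mod 59 = 37
  42^6 mod 59 = (37 * 42) mod 59 = 20
  42^7 mod 59 = (20 * 42) mod 59 = 14
  42^8 mod 59 = (14 * 42) mod 59 = 57
Result: A = 57.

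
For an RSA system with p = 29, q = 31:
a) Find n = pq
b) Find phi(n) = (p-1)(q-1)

Step 1: n = p * q = 29 * 31 = 899.
Step 2: phi(n) = (p-1)(q-1) = 28 * 30 = 840.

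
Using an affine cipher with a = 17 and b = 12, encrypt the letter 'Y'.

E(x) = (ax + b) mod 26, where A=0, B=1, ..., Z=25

Step 1: Convert 'Y' to number: x = 24.
Step 2: E(24) = (17 * 24 + 12) mod 26 = 420 mod 26 = 4.
Step 3: Convert 4 back to letter: E.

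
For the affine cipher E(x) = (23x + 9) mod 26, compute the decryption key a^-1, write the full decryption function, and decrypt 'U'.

Step 1: Find a^-1, the modular inverse of 23 mod 26.
Step 2: We need 23 * a^-1 = 1 (mod 26).
Step 3: 23 * 17 = 391 = 15 * 26 + 1, so a^-1 = 17.
Step 4: D(y) = 17(y - 9) mod 26.
Step 5: Apply to 'U' (y = 20): D(20) = 17 * (20 - 9) mod 26 = 17 * 11 mod 26 = 5 -> 'F'.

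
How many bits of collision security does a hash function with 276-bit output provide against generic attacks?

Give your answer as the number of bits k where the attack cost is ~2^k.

Step 1: The hash has a 276-bit output.
Step 2: Collision resistance means it should be infeasible to find any x != y with h(x) = h(y).
By the birthday bound, a generic collision search succeeds after about sqrt(2^276) = 2^(276/2) = 2^138 evaluations.
Step 3: Security level = 138 bits.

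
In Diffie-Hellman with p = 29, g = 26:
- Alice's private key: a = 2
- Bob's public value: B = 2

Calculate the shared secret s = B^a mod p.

Step 1: s = B^a mod p = 2^2 mod 29.
  2^1 mod 29 = 2
  2^2 mod 29 = (2 * 2) mod 29 = 4
Result: shared secret = 4.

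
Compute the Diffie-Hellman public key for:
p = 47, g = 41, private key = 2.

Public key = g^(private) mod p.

Step 1: A = g^a mod p = 41^2 mod 47.
  41^1 mod 47 = 41
  41^2 mod 47 = (41 * 41) mod 47 = 36
Result: A = 36.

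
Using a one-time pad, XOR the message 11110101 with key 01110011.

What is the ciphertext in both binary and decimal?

Step 1: Write out the XOR operation bit by bit:
  Message: 11110101
  Key:     01110011
  XOR:     10000110
Step 2: Convert to decimal: 10000110 = 134.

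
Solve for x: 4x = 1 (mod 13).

Step 1: We need x such that 4 * x = 1 (mod 13).
Step 2: Using the extended Euclidean algorithm or trial:
  4 * 10 = 40 = 3 * 13 + 1.
Step 3: Since 40 mod 13 = 1, the inverse is x = 10.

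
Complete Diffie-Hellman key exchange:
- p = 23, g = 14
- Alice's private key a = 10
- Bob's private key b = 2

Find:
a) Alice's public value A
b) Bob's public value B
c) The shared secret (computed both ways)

Step 1: A = g^a mod p = 14^10 mod 23 = 18.
Step 2: B = g^b mod p = 14^2 mod 23 = 12.
Step 3: Alice computes s = B^a mod p = 12^10 mod 23 = 2.
Step 4: Bob computes s = A^b mod p = 18^2 mod 23 = 2.
Both sides agree: shared secret = 2.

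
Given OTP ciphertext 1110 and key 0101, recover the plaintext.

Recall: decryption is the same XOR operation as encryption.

Step 1: XOR ciphertext with key:
  Ciphertext: 1110
  Key:        0101
  XOR:        1011
Step 2: Plaintext = 1011 = 11 in decimal.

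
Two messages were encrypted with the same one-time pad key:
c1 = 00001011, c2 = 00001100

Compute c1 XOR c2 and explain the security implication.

Step 1: c1 XOR c2 = (m1 XOR k) XOR (m2 XOR k).
Step 2: By XOR associativity/commutativity: = m1 XOR m2 XOR k XOR k = m1 XOR m2.
Step 3: 00001011 XOR 00001100 = 00000111 = 7.
Step 4: The key cancels out! An attacker learns m1 XOR m2 = 7, revealing the relationship between plaintexts.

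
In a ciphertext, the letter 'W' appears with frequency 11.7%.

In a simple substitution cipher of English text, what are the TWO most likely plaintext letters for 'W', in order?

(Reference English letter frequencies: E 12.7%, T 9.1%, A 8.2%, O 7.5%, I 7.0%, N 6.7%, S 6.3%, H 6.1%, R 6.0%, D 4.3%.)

Step 1: Observed frequency of 'W' is 11.7%.
Step 2: Compute distances to each reference frequency and sort:
  E (12.7%): difference = 1.0% <-- BEST
  T (9.1%): difference = 2.6% <-- RUNNER-UP
  A (8.2%): difference = 3.5%
  O (7.5%): difference = 4.2%
  I (7.0%): difference = 4.7%
Step 3: Most likely is 'E' (12.7%, diff 1.0%); second most likely is 'T' (9.1%, diff 2.6%).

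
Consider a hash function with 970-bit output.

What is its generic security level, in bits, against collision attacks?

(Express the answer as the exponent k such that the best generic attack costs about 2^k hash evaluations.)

Step 1: The hash has a 970-bit output.
Step 2: Collision resistance means it should be infeasible to find any x != y with h(x) = h(y).
By the birthday bound, a generic collision search succeeds after about sqrt(2^970) = 2^(970/2) = 2^485 evaluations.
Step 3: Security level = 485 bits.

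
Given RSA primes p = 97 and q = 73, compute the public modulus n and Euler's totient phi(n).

Step 1: n = p * q = 97 * 73 = 7081.
Step 2: phi(n) = (p-1)(q-1) = 96 * 72 = 6912.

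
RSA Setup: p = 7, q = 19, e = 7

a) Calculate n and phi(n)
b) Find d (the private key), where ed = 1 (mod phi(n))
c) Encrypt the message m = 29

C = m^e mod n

Step 1: n = 7 * 19 = 133.
Step 2: phi(n) = (7-1)(19-1) = 6 * 18 = 108.
Step 3: Find d = 7^(-1) mod 108 = 31.
  Verify: 7 * 31 = 217 = 1 (mod 108).
Step 4: C = 29^7 mod 133 = 15.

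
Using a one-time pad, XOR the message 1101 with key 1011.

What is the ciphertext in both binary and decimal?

Step 1: Write out the XOR operation bit by bit:
  Message: 1101
  Key:     1011
  XOR:     0110
Step 2: Convert to decimal: 0110 = 6.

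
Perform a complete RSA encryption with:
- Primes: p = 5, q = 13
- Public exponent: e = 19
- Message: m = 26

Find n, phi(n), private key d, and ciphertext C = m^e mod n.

Step 1: n = 5 * 13 = 65.
Step 2: phi(n) = (5-1)(13-1) = 4 * 12 = 48.
Step 3: Find d = 19^(-1) mod 48 = 43.
  Verify: 19 * 43 = 817 = 1 (mod 48).
Step 4: C = 26^19 mod 65 = 26.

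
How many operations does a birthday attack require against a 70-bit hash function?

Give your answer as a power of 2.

Step 1: The birthday paradox gives collision probability ~50% after sqrt(2^n) = 2^(n/2) hashes.
Step 2: For 70-bit output: 2^(70/2) = 2^35.
Step 3: Approximately 2^35 hash computations needed.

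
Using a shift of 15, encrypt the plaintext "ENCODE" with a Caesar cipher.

Step 1: For each letter, shift forward by 15 positions (mod 26).
  E (position 4) -> position (4+15) mod 26 = 19 -> T
  N (position 13) -> position (13+15) mod 26 = 2 -> C
  C (position 2) -> position (2+15) mod 26 = 17 -> R
  O (position 14) -> position (14+15) mod 26 = 3 -> D
  D (position 3) -> position (3+15) mod 26 = 18 -> S
  E (position 4) -> position (4+15) mod 26 = 19 -> T
Result: TCRDST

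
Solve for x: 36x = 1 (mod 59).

Step 1: We need x such that 36 * x = 1 (mod 59).
Step 2: Using the extended Euclidean algorithm or trial:
  36 * 41 = 1476 = 25 * 59 + 1.
Step 3: Since 1476 mod 59 = 1, the inverse is x = 41.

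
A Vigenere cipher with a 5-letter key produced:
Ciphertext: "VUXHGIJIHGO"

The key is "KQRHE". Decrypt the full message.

Step 1: Key 'KQRHE' has length 5. Extended key: KQRHEKQRHEK
Step 2: Decrypt each position:
  V(21) - K(10) = 11 = L
  U(20) - Q(16) = 4 = E
  X(23) - R(17) = 6 = G
  H(7) - H(7) = 0 = A
  G(6) - E(4) = 2 = C
  I(8) - K(10) = 24 = Y
  J(9) - Q(16) = 19 = T
  I(8) - R(17) = 17 = R
  H(7) - H(7) = 0 = A
  G(6) - E(4) = 2 = C
  O(14) - K(10) = 4 = E
Plaintext: LEGACYTRACE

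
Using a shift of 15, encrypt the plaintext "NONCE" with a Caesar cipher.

Step 1: For each letter, shift forward by 15 positions (mod 26).
  N (position 13) -> position (13+15) mod 26 = 2 -> C
  O (position 14) -> position (14+15) mod 26 = 3 -> D
  N (position 13) -> position (13+15) mod 26 = 2 -> C
  C (position 2) -> position (2+15) mod 26 = 17 -> R
  E (position 4) -> position (4+15) mod 26 = 19 -> T
Result: CDCRT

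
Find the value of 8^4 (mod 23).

Step 1: Compute 8^4 mod 23 step by step, reducing modulo 23 at each step.
  8^1 mod 23 = 8
  8^2 mod 23 = (8 * 8) mod 23 = 18
  8^3 mod 23 = (18 * 8) mod 23 = 6
  8^4 mod 23 = (6 * 8) mod 23 = 2
Step 2: Result = 2.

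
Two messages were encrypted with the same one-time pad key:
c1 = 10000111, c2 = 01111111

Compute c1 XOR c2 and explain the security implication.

Step 1: c1 XOR c2 = (m1 XOR k) XOR (m2 XOR k).
Step 2: By XOR associativity/commutativity: = m1 XOR m2 XOR k XOR k = m1 XOR m2.
Step 3: 10000111 XOR 01111111 = 11111000 = 248.
Step 4: The key cancels out! An attacker learns m1 XOR m2 = 248, revealing the relationship between plaintexts.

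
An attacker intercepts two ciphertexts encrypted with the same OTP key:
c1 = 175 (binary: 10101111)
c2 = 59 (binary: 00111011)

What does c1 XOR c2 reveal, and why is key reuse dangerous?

Step 1: c1 XOR c2 = (m1 XOR k) XOR (m2 XOR k).
Step 2: By XOR associativity/commutativity: = m1 XOR m2 XOR k XOR k = m1 XOR m2.
Step 3: 10101111 XOR 00111011 = 10010100 = 148.
Step 4: The key cancels out! An attacker learns m1 XOR m2 = 148, revealing the relationship between plaintexts.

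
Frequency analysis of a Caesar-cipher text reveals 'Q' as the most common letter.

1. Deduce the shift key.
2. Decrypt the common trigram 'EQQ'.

Step 1: In English, 'E' is the most frequent letter (12.7%).
Step 2: The most frequent ciphertext letter is 'Q' (position 16).
Step 3: Shift = (16 - 4) mod 26 = 12.
Step 4: Decrypt 'EQQ' by shifting back 12:
  E -> S
  Q -> E
  Q -> E
Step 5: 'EQQ' decrypts to 'SEE'.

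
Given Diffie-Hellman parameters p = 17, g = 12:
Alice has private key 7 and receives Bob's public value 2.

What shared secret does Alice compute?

Step 1: s = B^a mod p = 2^7 mod 17.
  2^1 mod 17 = 2
  2^2 mod 17 = (2 * 2) mod 17 = 4
  2^3 mod 17 = (4 * 2) mod 17 = 8
  2^4 mod 17 = (8 * 2) mod 17 = 16
  2^5 mod 17 = (16 * 2) mod 17 = 15
  2^6 mod 17 = (15 * 2) mod 17 = 13
  2^7 mod 17 = (13 * 2) mod 17 = 9
Result: shared secret = 9.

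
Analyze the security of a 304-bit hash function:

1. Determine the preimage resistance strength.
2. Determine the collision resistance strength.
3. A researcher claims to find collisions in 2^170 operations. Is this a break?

Step 1: Preimage resistance requires brute-force of 2^304 operations.
Step 2: Collision resistance (birthday bound) = 2^(304/2) = 2^152.
Step 3: The claimed attack costs 2^170 operations.
Step 4: Since 2^170 >= 2^152, the claimed attack is no faster than the generic birthday attack, so this does not break collision resistance.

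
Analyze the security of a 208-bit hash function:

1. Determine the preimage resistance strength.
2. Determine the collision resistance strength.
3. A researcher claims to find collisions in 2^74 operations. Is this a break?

Step 1: Preimage resistance requires brute-force of 2^208 operations.
Step 2: Collision resistance (birthday bound) = 2^(208/2) = 2^104.
Step 3: The claimed attack costs 2^74 operations.
Step 4: Since 2^74 < 2^104, the claimed attack beats the generic birthday bound, so collision resistance is broken.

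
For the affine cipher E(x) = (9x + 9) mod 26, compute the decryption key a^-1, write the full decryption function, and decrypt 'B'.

Step 1: Find a^-1, the modular inverse of 9 mod 26.
Step 2: We need 9 * a^-1 = 1 (mod 26).
Step 3: 9 * 3 = 27 = 1 * 26 + 1, so a^-1 = 3.
Step 4: D(y) = 3(y - 9) mod 26.
Step 5: Apply to 'B' (y = 1): D(1) = 3 * (1 - 9) mod 26 = 3 * -8 mod 26 = 2 -> 'C'.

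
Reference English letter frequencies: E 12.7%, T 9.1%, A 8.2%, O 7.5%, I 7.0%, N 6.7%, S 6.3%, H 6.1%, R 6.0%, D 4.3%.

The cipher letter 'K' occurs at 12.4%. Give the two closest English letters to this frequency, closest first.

Step 1: Observed frequency of 'K' is 12.4%.
Step 2: Compute distances to each reference frequency and sort:
  E (12.7%): difference = 0.3% <-- BEST
  T (9.1%): difference = 3.3% <-- RUNNER-UP
  A (8.2%): difference = 4.2%
  O (7.5%): difference = 4.9%
  I (7.0%): difference = 5.4%
Step 3: Most likely is 'E' (12.7%, diff 0.3%); second most likely is 'T' (9.1%, diff 3.3%).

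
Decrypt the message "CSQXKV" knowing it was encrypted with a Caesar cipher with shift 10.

Step 1: Reverse the shift by subtracting 10 from each letter position.
  C (position 2) -> position (2-10) mod 26 = 18 -> S
  S (position 18) -> position (18-10) mod 26 = 8 -> I
  Q (position 16) -> position (16-10) mod 26 = 6 -> G
  X (position 23) -> position (23-10) mod 26 = 13 -> N
  K (position 10) -> position (10-10) mod 26 = 0 -> A
  V (position 21) -> position (21-10) mod 26 = 11 -> L
Decrypted message: SIGNAL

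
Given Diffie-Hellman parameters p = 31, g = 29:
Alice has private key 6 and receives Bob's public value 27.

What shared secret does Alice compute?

Step 1: s = B^a mod p = 27^6 mod 31.
  27^1 mod 31 = 27
  27^2 mod 31 = (27 * 27) mod 31 = 16
  27^3 mod 31 = (16 * 27) mod 31 = 29
  27^4 mod 31 = (29 * 27) mod 31 = 8
  27^5 mod 31 = (8 * 27) mod 31 = 30
  27^6 mod 31 = (30 * 27) mod 31 = 4
Result: shared secret = 4.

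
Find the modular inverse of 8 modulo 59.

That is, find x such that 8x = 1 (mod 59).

Step 1: We need x such that 8 * x = 1 (mod 59).
Step 2: Using the extended Euclidean algorithm or trial:
  8 * 37 = 296 = 5 * 59 + 1.
Step 3: Since 296 mod 59 = 1, the inverse is x = 37.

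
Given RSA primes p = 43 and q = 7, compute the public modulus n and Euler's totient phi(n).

Step 1: n = p * q = 43 * 7 = 301.
Step 2: phi(n) = (p-1)(q-1) = 42 * 6 = 252.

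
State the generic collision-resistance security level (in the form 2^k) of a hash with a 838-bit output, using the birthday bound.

Step 1: The birthday paradox gives collision probability ~50% after sqrt(2^n) = 2^(n/2) hashes.
Step 2: For 838-bit output: 2^(838/2) = 2^419.
Step 3: Approximately 2^419 hash computations needed.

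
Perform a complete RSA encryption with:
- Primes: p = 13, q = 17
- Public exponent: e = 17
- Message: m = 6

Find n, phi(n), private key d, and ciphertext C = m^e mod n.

Step 1: n = 13 * 17 = 221.
Step 2: phi(n) = (13-1)(17-1) = 12 * 16 = 192.
Step 3: Find d = 17^(-1) mod 192 = 113.
  Verify: 17 * 113 = 1921 = 1 (mod 192).
Step 4: C = 6^17 mod 221 = 210.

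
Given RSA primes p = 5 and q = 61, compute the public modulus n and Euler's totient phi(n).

Step 1: n = p * q = 5 * 61 = 305.
Step 2: phi(n) = (p-1)(q-1) = 4 * 60 = 240.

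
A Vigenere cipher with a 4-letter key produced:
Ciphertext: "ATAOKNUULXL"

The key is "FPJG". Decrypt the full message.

Step 1: Key 'FPJG' has length 4. Extended key: FPJGFPJGFPJ
Step 2: Decrypt each position:
  A(0) - F(5) = 21 = V
  T(19) - P(15) = 4 = E
  A(0) - J(9) = 17 = R
  O(14) - G(6) = 8 = I
  K(10) - F(5) = 5 = F
  N(13) - P(15) = 24 = Y
  U(20) - J(9) = 11 = L
  U(20) - G(6) = 14 = O
  L(11) - F(5) = 6 = G
  X(23) - P(15) = 8 = I
  L(11) - J(9) = 2 = C
Plaintext: VERIFYLOGIC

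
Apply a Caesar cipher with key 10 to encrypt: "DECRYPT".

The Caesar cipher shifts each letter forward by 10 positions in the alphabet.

Step 1: For each letter, shift forward by 10 positions (mod 26).
  D (position 3) -> position (3+10) mod 26 = 13 -> N
  E (position 4) -> position (4+10) mod 26 = 14 -> O
  C (position 2) -> position (2+10) mod 26 = 12 -> M
  R (position 17) -> position (17+10) mod 26 = 1 -> B
  Y (position 24) -> position (24+10) mod 26 = 8 -> I
  P (position 15) -> position (15+10) mod 26 = 25 -> Z
  T (position 19) -> position (19+10) mod 26 = 3 -> D
Result: NOMBIZD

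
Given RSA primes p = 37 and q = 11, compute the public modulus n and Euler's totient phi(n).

Step 1: n = p * q = 37 * 11 = 407.
Step 2: phi(n) = (p-1)(q-1) = 36 * 10 = 360.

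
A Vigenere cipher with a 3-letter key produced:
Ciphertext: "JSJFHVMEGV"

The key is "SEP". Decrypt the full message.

Step 1: Key 'SEP' has length 3. Extended key: SEPSEPSEPS
Step 2: Decrypt each position:
  J(9) - S(18) = 17 = R
  S(18) - E(4) = 14 = O
  J(9) - P(15) = 20 = U
  F(5) - S(18) = 13 = N
  H(7) - E(4) = 3 = D
  V(21) - P(15) = 6 = G
  M(12) - S(18) = 20 = U
  E(4) - E(4) = 0 = A
  G(6) - P(15) = 17 = R
  V(21) - S(18) = 3 = D
Plaintext: ROUNDGUARD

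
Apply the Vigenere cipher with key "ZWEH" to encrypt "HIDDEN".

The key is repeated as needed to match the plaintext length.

Step 1: Repeat key to match plaintext length:
  Plaintext: HIDDEN
  Key:       ZWEHZW
Step 2: Encrypt each letter:
  H(7) + Z(25) = (7+25) mod 26 = 6 = G
  I(8) + W(22) = (8+22) mod 26 = 4 = E
  D(3) + E(4) = (3+4) mod 26 = 7 = H
  D(3) + H(7) = (3+7) mod 26 = 10 = K
  E(4) + Z(25) = (4+25) mod 26 = 3 = D
  N(13) + W(22) = (13+22) mod 26 = 9 = J
Ciphertext: GEHKDJ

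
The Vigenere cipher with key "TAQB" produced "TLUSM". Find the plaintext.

Step 1: Extend key: TAQBT
Step 2: Decrypt each letter (c - k) mod 26:
  T(19) - T(19) = (19-19) mod 26 = 0 = A
  L(11) - A(0) = (11-0) mod 26 = 11 = L
  U(20) - Q(16) = (20-16) mod 26 = 4 = E
  S(18) - B(1) = (18-1) mod 26 = 17 = R
  M(12) - T(19) = (12-19) mod 26 = 19 = T
Plaintext: ALERT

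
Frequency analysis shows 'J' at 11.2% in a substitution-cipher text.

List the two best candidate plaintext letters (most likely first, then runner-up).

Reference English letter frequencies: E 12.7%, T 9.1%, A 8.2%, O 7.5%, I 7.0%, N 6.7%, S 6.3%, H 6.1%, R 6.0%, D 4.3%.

Step 1: Observed frequency of 'J' is 11.2%.
Step 2: Compute distances to each reference frequency and sort:
  E (12.7%): difference = 1.5% <-- BEST
  T (9.1%): difference = 2.1% <-- RUNNER-UP
  A (8.2%): difference = 3.0%
  O (7.5%): difference = 3.7%
  I (7.0%): difference = 4.2%
Step 3: Most likely is 'E' (12.7%, diff 1.5%); second most likely is 'T' (9.1%, diff 2.1%).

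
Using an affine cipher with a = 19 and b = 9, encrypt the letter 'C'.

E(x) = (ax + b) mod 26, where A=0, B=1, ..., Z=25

Step 1: Convert 'C' to number: x = 2.
Step 2: E(2) = (19 * 2 + 9) mod 26 = 47 mod 26 = 21.
Step 3: Convert 21 back to letter: V.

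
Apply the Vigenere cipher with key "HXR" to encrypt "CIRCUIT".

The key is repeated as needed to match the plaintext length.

Step 1: Repeat key to match plaintext length:
  Plaintext: CIRCUIT
  Key:       HXRHXRH
Step 2: Encrypt each letter:
  C(2) + H(7) = (2+7) mod 26 = 9 = J
  I(8) + X(23) = (8+23) mod 26 = 5 = F
  R(17) + R(17) = (17+17) mod 26 = 8 = I
  C(2) + H(7) = (2+7) mod 26 = 9 = J
  U(20) + X(23) = (20+23) mod 26 = 17 = R
  I(8) + R(17) = (8+17) mod 26 = 25 = Z
  T(19) + H(7) = (19+7) mod 26 = 0 = A
Ciphertext: JFIJRZA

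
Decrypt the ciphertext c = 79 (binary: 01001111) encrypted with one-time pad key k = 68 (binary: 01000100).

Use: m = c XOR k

Step 1: XOR ciphertext with key:
  Ciphertext: 01001111
  Key:        01000100
  XOR:        00001011
Step 2: Plaintext = 00001011 = 11 in decimal.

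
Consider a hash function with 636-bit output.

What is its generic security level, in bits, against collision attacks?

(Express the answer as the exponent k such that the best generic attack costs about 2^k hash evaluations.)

Step 1: The hash has a 636-bit output.
Step 2: Collision resistance means it should be infeasible to find any x != y with h(x) = h(y).
By the birthday bound, a generic collision search succeeds after about sqrt(2^636) = 2^(636/2) = 2^318 evaluations.
Step 3: Security level = 318 bits.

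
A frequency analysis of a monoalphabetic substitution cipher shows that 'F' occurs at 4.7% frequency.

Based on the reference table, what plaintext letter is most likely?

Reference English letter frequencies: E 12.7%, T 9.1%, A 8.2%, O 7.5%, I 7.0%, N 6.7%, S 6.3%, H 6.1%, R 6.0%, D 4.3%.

Step 1: The observed frequency is 4.7%.
Step 2: Compare with English frequencies:
  E: 12.7% (difference: 8.0%)
  T: 9.1% (difference: 4.4%)
  A: 8.2% (difference: 3.5%)
  O: 7.5% (difference: 2.8%)
  I: 7.0% (difference: 2.3%)
  N: 6.7% (difference: 2.0%)
  S: 6.3% (difference: 1.6%)
  H: 6.1% (difference: 1.4%)
  R: 6.0% (difference: 1.3%)
  D: 4.3% (difference: 0.4%) <-- closest
Step 3: 'F' most likely represents 'D' (frequency 4.3%).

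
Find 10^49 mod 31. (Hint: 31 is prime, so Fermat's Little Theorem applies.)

Step 1: Since 31 is prime, by Fermat's Little Theorem: 10^30 = 1 (mod 31).
Step 2: Reduce exponent: 49 mod 30 = 19.
Step 3: So 10^49 = 10^19 (mod 31).
Step 4: 10^19 mod 31 = 18.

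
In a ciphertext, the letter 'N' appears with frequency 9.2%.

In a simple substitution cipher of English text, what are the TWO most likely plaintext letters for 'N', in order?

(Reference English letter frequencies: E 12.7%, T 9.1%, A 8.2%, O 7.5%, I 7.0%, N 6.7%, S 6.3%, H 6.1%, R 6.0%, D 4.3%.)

Step 1: Observed frequency of 'N' is 9.2%.
Step 2: Compute distances to each reference frequency and sort:
  T (9.1%): difference = 0.1% <-- BEST
  A (8.2%): difference = 1.0% <-- RUNNER-UP
  O (7.5%): difference = 1.7%
  I (7.0%): difference = 2.2%
  N (6.7%): difference = 2.5%
Step 3: Most likely is 'T' (9.1%, diff 0.1%); second most likely is 'A' (8.2%, diff 1.0%).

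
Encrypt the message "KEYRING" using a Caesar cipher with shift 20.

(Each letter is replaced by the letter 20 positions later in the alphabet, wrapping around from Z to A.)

Step 1: For each letter, shift forward by 20 positions (mod 26).
  K (position 10) -> position (10+20) mod 26 = 4 -> E
  E (position 4) -> position (4+20) mod 26 = 24 -> Y
  Y (position 24) -> position (24+20) mod 26 = 18 -> S
  R (position 17) -> position (17+20) mod 26 = 11 -> L
  I (position 8) -> position (8+20) mod 26 = 2 -> C
  N (position 13) -> position (13+20) mod 26 = 7 -> H
  G (position 6) -> position (6+20) mod 26 = 0 -> A
Result: EYSLCHA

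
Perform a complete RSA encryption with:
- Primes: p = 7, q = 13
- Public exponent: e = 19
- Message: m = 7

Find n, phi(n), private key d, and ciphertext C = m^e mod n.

Step 1: n = 7 * 13 = 91.
Step 2: phi(n) = (7-1)(13-1) = 6 * 12 = 72.
Step 3: Find d = 19^(-1) mod 72 = 19.
  Verify: 19 * 19 = 361 = 1 (mod 72).
Step 4: C = 7^19 mod 91 = 84.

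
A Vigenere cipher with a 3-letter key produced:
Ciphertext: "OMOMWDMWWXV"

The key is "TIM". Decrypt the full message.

Step 1: Key 'TIM' has length 3. Extended key: TIMTIMTIMTI
Step 2: Decrypt each position:
  O(14) - T(19) = 21 = V
  M(12) - I(8) = 4 = E
  O(14) - M(12) = 2 = C
  M(12) - T(19) = 19 = T
  W(22) - I(8) = 14 = O
  D(3) - M(12) = 17 = R
  M(12) - T(19) = 19 = T
  W(22) - I(8) = 14 = O
  W(22) - M(12) = 10 = K
  X(23) - T(19) = 4 = E
  V(21) - I(8) = 13 = N
Plaintext: VECTORTOKEN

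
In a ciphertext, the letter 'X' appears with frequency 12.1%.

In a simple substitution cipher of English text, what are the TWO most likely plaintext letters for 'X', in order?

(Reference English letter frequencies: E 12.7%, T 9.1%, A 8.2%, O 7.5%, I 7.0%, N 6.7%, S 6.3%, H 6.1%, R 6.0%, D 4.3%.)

Step 1: Observed frequency of 'X' is 12.1%.
Step 2: Compute distances to each reference frequency and sort:
  E (12.7%): difference = 0.6% <-- BEST
  T (9.1%): difference = 3.0% <-- RUNNER-UP
  A (8.2%): difference = 3.9%
  O (7.5%): difference = 4.6%
  I (7.0%): difference = 5.1%
Step 3: Most likely is 'E' (12.7%, diff 0.6%); second most likely is 'T' (9.1%, diff 3.0%).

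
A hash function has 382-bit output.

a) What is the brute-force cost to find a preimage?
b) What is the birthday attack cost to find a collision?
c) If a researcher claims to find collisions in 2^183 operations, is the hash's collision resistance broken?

Step 1: Preimage resistance requires brute-force of 2^382 operations.
Step 2: Collision resistance (birthday bound) = 2^(382/2) = 2^191.
Step 3: The claimed attack costs 2^183 operations.
Step 4: Since 2^183 < 2^191, the claimed attack beats the generic birthday bound, so collision resistance is broken.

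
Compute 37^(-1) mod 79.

Step 1: We need x such that 37 * x = 1 (mod 79).
Step 2: Using the extended Euclidean algorithm or trial:
  37 * 47 = 1739 = 22 * 79 + 1.
Step 3: Since 1739 mod 79 = 1, the inverse is x = 47.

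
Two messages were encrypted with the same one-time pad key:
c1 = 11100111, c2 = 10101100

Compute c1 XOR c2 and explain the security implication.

Step 1: c1 XOR c2 = (m1 XOR k) XOR (m2 XOR k).
Step 2: By XOR associativity/commutativity: = m1 XOR m2 XOR k XOR k = m1 XOR m2.
Step 3: 11100111 XOR 10101100 = 01001011 = 75.
Step 4: The key cancels out! An attacker learns m1 XOR m2 = 75, revealing the relationship between plaintexts.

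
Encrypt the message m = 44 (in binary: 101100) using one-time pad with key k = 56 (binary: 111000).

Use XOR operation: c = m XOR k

Step 1: Write out the XOR operation bit by bit:
  Message: 101100
  Key:     111000
  XOR:     010100
Step 2: Convert to decimal: 010100 = 20.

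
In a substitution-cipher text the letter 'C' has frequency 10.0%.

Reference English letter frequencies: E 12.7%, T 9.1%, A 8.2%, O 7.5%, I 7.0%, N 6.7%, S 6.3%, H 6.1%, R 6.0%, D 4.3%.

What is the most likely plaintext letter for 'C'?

Step 1: The observed frequency is 10.0%.
Step 2: Compare with English frequencies:
  E: 12.7% (difference: 2.7%)
  T: 9.1% (difference: 0.9%) <-- closest
  A: 8.2% (difference: 1.8%)
  O: 7.5% (difference: 2.5%)
  I: 7.0% (difference: 3.0%)
  N: 6.7% (difference: 3.3%)
  S: 6.3% (difference: 3.7%)
  H: 6.1% (difference: 3.9%)
  R: 6.0% (difference: 4.0%)
  D: 4.3% (difference: 5.7%)
Step 3: 'C' most likely represents 'T' (frequency 9.1%).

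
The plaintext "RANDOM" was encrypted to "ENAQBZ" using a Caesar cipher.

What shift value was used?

Step 1: Compare first letters: R (position 17) -> E (position 4).
Step 2: Shift = (4 - 17) mod 26 = 13.
The shift value is 13.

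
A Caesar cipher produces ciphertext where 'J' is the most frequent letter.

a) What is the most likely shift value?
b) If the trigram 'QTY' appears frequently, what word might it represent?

Step 1: In English, 'E' is the most frequent letter (12.7%).
Step 2: The most frequent ciphertext letter is 'J' (position 9).
Step 3: Shift = (9 - 4) mod 26 = 5.
Step 4: Decrypt 'QTY' by shifting back 5:
  Q -> L
  T -> O
  Y -> T
Step 5: 'QTY' decrypts to 'LOT'.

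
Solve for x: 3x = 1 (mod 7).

Step 1: We need x such that 3 * x = 1 (mod 7).
Step 2: Using the extended Euclidean algorithm or trial:
  3 * 5 = 15 = 2 * 7 + 1.
Step 3: Since 15 mod 7 = 1, the inverse is x = 5.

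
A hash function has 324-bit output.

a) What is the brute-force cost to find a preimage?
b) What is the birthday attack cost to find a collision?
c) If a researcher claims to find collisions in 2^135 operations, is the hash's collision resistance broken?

Step 1: Preimage resistance requires brute-force of 2^324 operations.
Step 2: Collision resistance (birthday bound) = 2^(324/2) = 2^162.
Step 3: The claimed attack costs 2^135 operations.
Step 4: Since 2^135 < 2^162, the claimed attack beats the generic birthday bound, so collision resistance is broken.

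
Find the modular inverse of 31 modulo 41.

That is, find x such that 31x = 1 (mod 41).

Step 1: We need x such that 31 * x = 1 (mod 41).
Step 2: Using the extended Euclidean algorithm or trial:
  31 * 4 = 124 = 3 * 41 + 1.
Step 3: Since 124 mod 41 = 1, the inverse is x = 4.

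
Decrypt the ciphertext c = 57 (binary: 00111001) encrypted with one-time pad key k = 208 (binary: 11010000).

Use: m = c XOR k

Step 1: XOR ciphertext with key:
  Ciphertext: 00111001
  Key:        11010000
  XOR:        11101001
Step 2: Plaintext = 11101001 = 233 in decimal.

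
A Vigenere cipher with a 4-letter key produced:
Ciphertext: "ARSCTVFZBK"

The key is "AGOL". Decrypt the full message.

Step 1: Key 'AGOL' has length 4. Extended key: AGOLAGOLAG
Step 2: Decrypt each position:
  A(0) - A(0) = 0 = A
  R(17) - G(6) = 11 = L
  S(18) - O(14) = 4 = E
  C(2) - L(11) = 17 = R
  T(19) - A(0) = 19 = T
  V(21) - G(6) = 15 = P
  F(5) - O(14) = 17 = R
  Z(25) - L(11) = 14 = O
  B(1) - A(0) = 1 = B
  K(10) - G(6) = 4 = E
Plaintext: ALERTPROBE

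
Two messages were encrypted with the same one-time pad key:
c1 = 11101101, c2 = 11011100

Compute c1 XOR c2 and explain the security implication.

Step 1: c1 XOR c2 = (m1 XOR k) XOR (m2 XOR k).
Step 2: By XOR associativity/commutativity: = m1 XOR m2 XOR k XOR k = m1 XOR m2.
Step 3: 11101101 XOR 11011100 = 00110001 = 49.
Step 4: The key cancels out! An attacker learns m1 XOR m2 = 49, revealing the relationship between plaintexts.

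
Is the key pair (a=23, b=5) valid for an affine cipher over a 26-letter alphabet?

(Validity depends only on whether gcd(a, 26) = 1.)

Step 1: Compute gcd(23, 26).
Step 2: gcd(23, 26) = 1.
Since gcd = 1, 23 is coprime with 26, so it is a valid key.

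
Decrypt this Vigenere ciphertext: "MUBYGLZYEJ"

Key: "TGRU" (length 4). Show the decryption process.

Step 1: Key 'TGRU' has length 4. Extended key: TGRUTGRUTG
Step 2: Decrypt each position:
  M(12) - T(19) = 19 = T
  U(20) - G(6) = 14 = O
  B(1) - R(17) = 10 = K
  Y(24) - U(20) = 4 = E
  G(6) - T(19) = 13 = N
  L(11) - G(6) = 5 = F
  Z(25) - R(17) = 8 = I
  Y(24) - U(20) = 4 = E
  E(4) - T(19) = 11 = L
  J(9) - G(6) = 3 = D
Plaintext: TOKENFIELD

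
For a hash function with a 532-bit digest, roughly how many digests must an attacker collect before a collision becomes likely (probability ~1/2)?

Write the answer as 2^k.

Step 1: The birthday paradox gives collision probability ~50% after sqrt(2^n) = 2^(n/2) hashes.
Step 2: For 532-bit output: 2^(532/2) = 2^266.
Step 3: Approximately 2^266 hash computations needed.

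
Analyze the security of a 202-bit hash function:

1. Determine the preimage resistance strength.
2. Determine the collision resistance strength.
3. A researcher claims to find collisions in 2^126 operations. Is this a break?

Step 1: Preimage resistance requires brute-force of 2^202 operations.
Step 2: Collision resistance (birthday bound) = 2^(202/2) = 2^101.
Step 3: The claimed attack costs 2^126 operations.
Step 4: Since 2^126 >= 2^101, the claimed attack is no faster than the generic birthday attack, so this does not break collision resistance.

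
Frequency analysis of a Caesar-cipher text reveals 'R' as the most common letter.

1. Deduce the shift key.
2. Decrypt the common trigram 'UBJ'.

Step 1: In English, 'E' is the most frequent letter (12.7%).
Step 2: The most frequent ciphertext letter is 'R' (position 17).
Step 3: Shift = (17 - 4) mod 26 = 13.
Step 4: Decrypt 'UBJ' by shifting back 13:
  U -> H
  B -> O
  J -> W
Step 5: 'UBJ' decrypts to 'HOW'.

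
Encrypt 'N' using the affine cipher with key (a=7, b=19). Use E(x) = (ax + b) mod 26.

Step 1: Convert 'N' to number: x = 13.
Step 2: E(13) = (7 * 13 + 19) mod 26 = 110 mod 26 = 6.
Step 3: Convert 6 back to letter: G.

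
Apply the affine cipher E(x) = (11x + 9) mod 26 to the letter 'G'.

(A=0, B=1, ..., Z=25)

Step 1: Convert 'G' to number: x = 6.
Step 2: E(6) = (11 * 6 + 9) mod 26 = 75 mod 26 = 23.
Step 3: Convert 23 back to letter: X.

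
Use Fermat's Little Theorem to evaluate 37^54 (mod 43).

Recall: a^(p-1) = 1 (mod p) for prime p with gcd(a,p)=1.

Step 1: Since 43 is prime, by Fermat's Little Theorem: 37^42 = 1 (mod 43).
Step 2: Reduce exponent: 54 mod 42 = 12.
Step 3: So 37^54 = 37^12 (mod 43).
Step 4: 37^12 mod 43 = 1.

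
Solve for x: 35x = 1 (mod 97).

Step 1: We need x such that 35 * x = 1 (mod 97).
Step 2: Using the extended Euclidean algorithm or trial:
  35 * 61 = 2135 = 22 * 97 + 1.
Step 3: Since 2135 mod 97 = 1, the inverse is x = 61.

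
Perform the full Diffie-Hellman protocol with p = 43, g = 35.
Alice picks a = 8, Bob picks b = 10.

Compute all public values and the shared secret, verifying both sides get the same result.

Step 1: A = g^a mod p = 35^8 mod 43 = 35.
Step 2: B = g^b mod p = 35^10 mod 43 = 4.
Step 3: Alice computes s = B^a mod p = 4^8 mod 43 = 4.
Step 4: Bob computes s = A^b mod p = 35^10 mod 43 = 4.
Both sides agree: shared secret = 4.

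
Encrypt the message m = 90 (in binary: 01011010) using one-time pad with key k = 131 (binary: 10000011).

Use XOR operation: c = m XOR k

Step 1: Write out the XOR operation bit by bit:
  Message: 01011010
  Key:     10000011
  XOR:     11011001
Step 2: Convert to decimal: 11011001 = 217.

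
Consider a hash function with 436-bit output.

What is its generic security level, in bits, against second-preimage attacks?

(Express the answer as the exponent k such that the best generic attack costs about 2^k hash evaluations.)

Step 1: The hash has a 436-bit output.
Step 2: Second-preimage resistance means: given a specific input x, it should be infeasible to find a different y with h(y) = h(x).
With a 436-bit output, a generic search for a second preimage costs about 2^436 evaluations (each trial matches the fixed target with probability 2^-436).
Step 3: Security level = 436 bits.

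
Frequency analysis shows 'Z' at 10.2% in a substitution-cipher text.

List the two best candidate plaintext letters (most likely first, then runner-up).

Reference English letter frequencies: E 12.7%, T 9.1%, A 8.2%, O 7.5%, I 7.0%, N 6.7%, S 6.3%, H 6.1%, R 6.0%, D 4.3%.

Step 1: Observed frequency of 'Z' is 10.2%.
Step 2: Compute distances to each reference frequency and sort:
  T (9.1%): difference = 1.1% <-- BEST
  A (8.2%): difference = 2.0% <-- RUNNER-UP
  E (12.7%): difference = 2.5%
  O (7.5%): difference = 2.7%
  I (7.0%): difference = 3.2%
Step 3: Most likely is 'T' (9.1%, diff 1.1%); second most likely is 'A' (8.2%, diff 2.0%).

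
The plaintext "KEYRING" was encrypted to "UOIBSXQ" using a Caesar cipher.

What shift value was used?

Step 1: Compare first letters: K (position 10) -> U (position 20).
Step 2: Shift = (20 - 10) mod 26 = 10.
The shift value is 10.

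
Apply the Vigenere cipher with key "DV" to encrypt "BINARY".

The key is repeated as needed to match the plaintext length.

Step 1: Repeat key to match plaintext length:
  Plaintext: BINARY
  Key:       DVDVDV
Step 2: Encrypt each letter:
  B(1) + D(3) = (1+3) mod 26 = 4 = E
  I(8) + V(21) = (8+21) mod 26 = 3 = D
  N(13) + D(3) = (13+3) mod 26 = 16 = Q
  A(0) + V(21) = (0+21) mod 26 = 21 = V
  R(17) + D(3) = (17+3) mod 26 = 20 = U
  Y(24) + V(21) = (24+21) mod 26 = 19 = T
Ciphertext: EDQVUT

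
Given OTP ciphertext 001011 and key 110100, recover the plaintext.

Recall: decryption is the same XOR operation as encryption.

Step 1: XOR ciphertext with key:
  Ciphertext: 001011
  Key:        110100
  XOR:        111111
Step 2: Plaintext = 111111 = 63 in decimal.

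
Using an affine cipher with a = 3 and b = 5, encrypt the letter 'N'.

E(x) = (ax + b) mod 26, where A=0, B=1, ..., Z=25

Step 1: Convert 'N' to number: x = 13.
Step 2: E(13) = (3 * 13 + 5) mod 26 = 44 mod 26 = 18.
Step 3: Convert 18 back to letter: S.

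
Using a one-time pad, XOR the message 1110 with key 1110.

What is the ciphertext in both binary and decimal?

Step 1: Write out the XOR operation bit by bit:
  Message: 1110
  Key:     1110
  XOR:     0000
Step 2: Convert to decimal: 0000 = 0.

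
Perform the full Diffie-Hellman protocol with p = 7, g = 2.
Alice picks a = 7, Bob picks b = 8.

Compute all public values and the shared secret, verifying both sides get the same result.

Step 1: A = g^a mod p = 2^7 mod 7 = 2.
Step 2: B = g^b mod p = 2^8 mod 7 = 4.
Step 3: Alice computes s = B^a mod p = 4^7 mod 7 = 4.
Step 4: Bob computes s = A^b mod p = 2^8 mod 7 = 4.
Both sides agree: shared secret = 4.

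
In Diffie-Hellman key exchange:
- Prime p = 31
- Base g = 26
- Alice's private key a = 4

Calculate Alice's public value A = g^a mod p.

Step 1: A = g^a mod p = 26^4 mod 31.
  26^1 mod 31 = 26
  26^2 mod 31 = (26 * 26) mod 31 = 25
  26^3 mod 31 = (25 * 26) mod 31 = 30
  26^4 mod 31 = (30 * 26) mod 31 = 5
Result: A = 5.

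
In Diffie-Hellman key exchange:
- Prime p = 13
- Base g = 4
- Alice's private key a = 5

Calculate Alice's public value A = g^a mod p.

Step 1: A = g^a mod p = 4^5 mod 13.
  4^1 mod 13 = 4
  4^2 mod 13 = (4 * 4) mod 13 = 3
  4^3 mod 13 = (3 * 4) mod 13 = 12
  4^4 mod 13 = (12 * 4) mod 13 = 9
  4^5 mod 13 = (9 * 4) mod 13 = 10
Result: A = 10.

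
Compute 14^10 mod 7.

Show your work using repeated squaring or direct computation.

Step 1: Compute 14^10 mod 7 step by step, reducing modulo 7 at each step.
  14^1 mod 7 = 0
  14^2 mod 7 = (0 * 14) mod 7 = 0
  14^3 mod 7 = (0 * 14) mod 7 = 0
  14^4 mod 7 = (0 * 14) mod 7 = 0
  14^5 mod 7 = (0 * 14) mod 7 = 0
  14^6 mod 7 = (0 * 14) mod 7 = 0
  14^7 mod 7 = (0 * 14) mod 7 = 0
  14^8 mod 7 = (0 * 14) mod 7 = 0
  14^9 mod 7 = (0 * 14) mod 7 = 0
  14^10 mod 7 = (0 * 14) mod 7 = 0
Step 2: Result = 0.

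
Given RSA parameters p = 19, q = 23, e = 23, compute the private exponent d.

Step 1: n = 19 * 23 = 437.
Step 2: phi(n) = 18 * 22 = 396.
Step 3: Find d such that 23 * d = 1 (mod 396).
Step 4: d = 23^(-1) mod 396 = 155.
Verification: 23 * 155 = 3565 = 9 * 396 + 1.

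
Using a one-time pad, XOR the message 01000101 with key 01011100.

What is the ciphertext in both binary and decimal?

Step 1: Write out the XOR operation bit by bit:
  Message: 01000101
  Key:     01011100
  XOR:     00011001
Step 2: Convert to decimal: 00011001 = 25.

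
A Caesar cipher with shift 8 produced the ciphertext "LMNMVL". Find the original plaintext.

Step 1: Reverse the shift by subtracting 8 from each letter position.
  L (position 11) -> position (11-8) mod 26 = 3 -> D
  M (position 12) -> position (12-8) mod 26 = 4 -> E
  N (position 13) -> position (13-8) mod 26 = 5 -> F
  M (position 12) -> position (12-8) mod 26 = 4 -> E
  V (position 21) -> position (21-8) mod 26 = 13 -> N
  L (position 11) -> position (11-8) mod 26 = 3 -> D
Decrypted message: DEFEND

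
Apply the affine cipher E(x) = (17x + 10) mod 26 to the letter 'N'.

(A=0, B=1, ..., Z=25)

Step 1: Convert 'N' to number: x = 13.
Step 2: E(13) = (17 * 13 + 10) mod 26 = 231 mod 26 = 23.
Step 3: Convert 23 back to letter: X.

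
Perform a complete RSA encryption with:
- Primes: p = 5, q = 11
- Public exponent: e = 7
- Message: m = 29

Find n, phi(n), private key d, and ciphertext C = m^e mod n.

Step 1: n = 5 * 11 = 55.
Step 2: phi(n) = (5-1)(11-1) = 4 * 10 = 40.
Step 3: Find d = 7^(-1) mod 40 = 23.
  Verify: 7 * 23 = 161 = 1 (mod 40).
Step 4: C = 29^7 mod 55 = 39.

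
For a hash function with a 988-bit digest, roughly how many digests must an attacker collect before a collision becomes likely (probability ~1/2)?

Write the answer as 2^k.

Step 1: The birthday paradox gives collision probability ~50% after sqrt(2^n) = 2^(n/2) hashes.
Step 2: For 988-bit output: 2^(988/2) = 2^494.
Step 3: Approximately 2^494 hash computations needed.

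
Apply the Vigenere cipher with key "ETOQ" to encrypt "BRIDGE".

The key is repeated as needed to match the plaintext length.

Step 1: Repeat key to match plaintext length:
  Plaintext: BRIDGE
  Key:       ETOQET
Step 2: Encrypt each letter:
  B(1) + E(4) = (1+4) mod 26 = 5 = F
  R(17) + T(19) = (17+19) mod 26 = 10 = K
  I(8) + O(14) = (8+14) mod 26 = 22 = W
  D(3) + Q(16) = (3+16) mod 26 = 19 = T
  G(6) + E(4) = (6+4) mod 26 = 10 = K
  E(4) + T(19) = (4+19) mod 26 = 23 = X
Ciphertext: FKWTKX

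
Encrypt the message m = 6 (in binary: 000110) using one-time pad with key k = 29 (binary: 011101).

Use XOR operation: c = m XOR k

Step 1: Write out the XOR operation bit by bit:
  Message: 000110
  Key:     011101
  XOR:     011011
Step 2: Convert to decimal: 011011 = 27.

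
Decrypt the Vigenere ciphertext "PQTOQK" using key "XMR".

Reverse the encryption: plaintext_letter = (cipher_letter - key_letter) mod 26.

Step 1: Extend key: XMRXMR
Step 2: Decrypt each letter (c - k) mod 26:
  P(15) - X(23) = (15-23) mod 26 = 18 = S
  Q(16) - M(12) = (16-12) mod 26 = 4 = E
  T(19) - R(17) = (19-17) mod 26 = 2 = C
  O(14) - X(23) = (14-23) mod 26 = 17 = R
  Q(16) - M(12) = (16-12) mod 26 = 4 = E
  K(10) - R(17) = (10-17) mod 26 = 19 = T
Plaintext: SECRET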